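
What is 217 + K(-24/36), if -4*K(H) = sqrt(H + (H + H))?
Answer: 217 - I*sqrt(2)/4 ≈ 217.0 - 0.35355*I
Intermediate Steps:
K(H) = -sqrt(3)*sqrt(H)/4 (K(H) = -sqrt(H + (H + H))/4 = -sqrt(H + 2*H)/4 = -sqrt(3)*sqrt(H)/4)
217 + K(-24/36) = 217 - sqrt(3)*sqrt(-24/36)/4 = 217 - sqrt(3)*sqrt(-24*1/36)/4 = 217 - sqrt(3)*sqrt(-2/3)/4 = 217 - sqrt(3)*I*sqrt(6)/3/4 = 217 - I*sqrt(2)/4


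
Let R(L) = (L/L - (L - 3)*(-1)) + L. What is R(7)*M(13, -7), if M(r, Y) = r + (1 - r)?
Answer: 12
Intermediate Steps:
M(r, Y) = 1
R(L) = -2 + 2*L (R(L) = (1 - (-3 + L)*(-1)) + L = (1 - (3 - L)) + L = (1 + (-3 + L)) + L = (-2 + L) + L = -2 + 2*L)
R(7)*M(13, -7) = (-2 + 2*7)*1 = (-2 + 14)*1 = 12*1 = 12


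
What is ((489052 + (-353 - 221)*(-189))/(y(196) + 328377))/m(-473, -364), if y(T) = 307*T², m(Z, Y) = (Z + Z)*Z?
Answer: 298769/2712062849881 ≈ 1.1016e-7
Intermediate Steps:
m(Z, Y) = 2*Z² (m(Z, Y) = (2*Z)*Z = 2*Z²)
((489052 + (-353 - 221)*(-189))/(y(196) + 328377))/m(-473, -364) = ((489052 + (-353 - 221)*(-189))/(307*196² + 328377))/((2*(-473)²)) = ((489052 - 574*(-189))/(307*38416 + 328377))/((2*223729)) = ((489052 + 108486)/(11793712 + 328377))/447458 = (597538/12122089)*(1/447458) = 298769/2712062849881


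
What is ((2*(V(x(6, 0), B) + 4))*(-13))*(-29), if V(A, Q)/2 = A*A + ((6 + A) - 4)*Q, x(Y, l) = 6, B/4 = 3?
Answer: 202072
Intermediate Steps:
B = 12 (B = 4*3 = 12)
V(A, Q) = 2*A**2 + 2*Q*(2 + A) (V(A, Q) = 2*(A*A + ((6 + A) - 4)*Q) = 2*(A**2 + (2 + A)*Q) = 2*(A**2 + Q*(2 + A)) = 2*A**2 + 2*Q*(2 + A))
((2*(V(x(6, 0), B) + 4))*(-13))*(-29) = ((2*((2*6**2 + 4*12 + 2*6*12) + 4))*(-13))*(-29) = ((2*((2*36 + 48 + 144) + 4))*(-13))*(-29) = ((2*((72 + 48 + 144) + 4))*(-13))*(-29) = ((2*(264 + 4))*(-13))*(-29) = ((2*268)*(-13))*(-29) = (536*(-13))*(-29) = -6968*(-29) = 202072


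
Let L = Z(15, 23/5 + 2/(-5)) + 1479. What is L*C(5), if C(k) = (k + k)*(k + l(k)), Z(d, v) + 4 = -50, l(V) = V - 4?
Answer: 85500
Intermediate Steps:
l(V) = -4 + V
Z(d, v) = -54 (Z(d, v) = -4 - 50 = -54)
C(k) = 2*k*(-4 + 2*k) (C(k) = (k + k)*(k + (-4 + k)) = (2*k)*(-4 + 2*k) = 2*k*(-4 + 2*k))
L = 1425 (L = -54 + 1479 = 1425)
L*C(5) = 1425*(4*5*(-2 + 5)) = 1425*(4*5*3) = 1425*60 = 85500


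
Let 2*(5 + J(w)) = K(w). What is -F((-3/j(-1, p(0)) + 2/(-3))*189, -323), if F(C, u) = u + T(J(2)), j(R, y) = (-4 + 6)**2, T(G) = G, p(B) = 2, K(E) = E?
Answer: 327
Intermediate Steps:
J(w) = -5 + w/2
j(R, y) = 4 (j(R, y) = 2**2 = 4)
F(C, u) = -4 + u (F(C, u) = u + (-5 + (1/2)*2) = u + (-5 + 1) = u - 4 = -4 + u)
-F((-3/j(-1, p(0)) + 2/(-3))*189, -323) = -(-4 - 323) = -1*(-327) = 327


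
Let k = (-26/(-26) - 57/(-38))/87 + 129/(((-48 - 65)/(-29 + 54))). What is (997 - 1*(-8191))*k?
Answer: -2575327490/9831 ≈ -2.6196e+5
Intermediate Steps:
k = -560585/19662 (k = (-26*(-1/26) - 57*(-1/38))*(1/87) + 129/((-113/25)) = (1 + 3/2)*(1/87) + 129/((-113*1/25)) = (5/2)*(1/87) + 129/(-113/25) = 5/174 + 129*(-25/113) = 5/174 - 3225/113 = -560585/19662 ≈ -28.511)
(997 - 1*(-8191))*k = (997 - 1*(-8191))*(-560585/19662) = (997 + 8191)*(-560585/19662) = 9188*(-560585/19662) = -2575327490/9831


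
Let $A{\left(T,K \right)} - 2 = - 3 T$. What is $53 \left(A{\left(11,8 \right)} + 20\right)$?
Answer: $-583$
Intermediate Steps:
$A{\left(T,K \right)} = 2 - 3 T$
$53 \left(A{\left(11,8 \right)} + 20\right) = 53 \left(\left(2 - 33\right) + 20\right) = 53 \left(-31 + 20\right) = 53 \left(-11\right) = -583$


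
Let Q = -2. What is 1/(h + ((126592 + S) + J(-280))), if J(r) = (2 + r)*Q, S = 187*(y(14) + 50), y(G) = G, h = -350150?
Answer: -1/211034 ≈ -4.7386e-6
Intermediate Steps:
S = 11968 (S = 187*(14 + 50) = 187*64 = 11968)
J(r) = -4 - 2*r (J(r) = (2 + r)*(-2) = -4 - 2*r)
1/(h + ((126592 + S) + J(-280))) = 1/(-350150 + ((126592 + 11968) + (-4 - 2*(-280)))) = 1/(-350150 + (138560 + (-4 + 560))) = 1/(-350150 + (138560 + 556)) = 1/(-350150 + 139116) = 1/(-211034) = -1/211034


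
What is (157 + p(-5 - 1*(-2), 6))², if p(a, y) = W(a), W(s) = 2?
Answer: 25281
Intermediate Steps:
p(a, y) = 2
(157 + p(-5 - 1*(-2), 6))² = (157 + 2)² = 159² = 25281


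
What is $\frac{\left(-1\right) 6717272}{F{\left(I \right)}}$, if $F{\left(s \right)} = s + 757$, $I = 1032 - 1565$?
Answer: $- \frac{839659}{28} \approx -29988.0$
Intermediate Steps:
$I = -533$ ($I = 1032 - 1565 = -533$)
$F{\left(s \right)} = 757 + s$
$\frac{\left(-1\right) 6717272}{F{\left(I \right)}} = \frac{\left(-1\right) 6717272}{757 - 533} = - \frac{6717272}{224} = \left(-6717272\right) \frac{1}{224} = - \frac{839659}{28}$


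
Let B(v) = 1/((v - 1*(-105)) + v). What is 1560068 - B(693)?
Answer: 2326061387/1491 ≈ 1.5601e+6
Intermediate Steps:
B(v) = 1/(105 + 2*v) (B(v) = 1/((v + 105) + v) = 1/((105 + v) + v) = 1/(105 + 2*v))
1560068 - B(693) = 1560068 - 1/(105 + 2*693) = 1560068 - 1/(105 + 1386) = 1560068 - 1/1491 = 2326061387/1491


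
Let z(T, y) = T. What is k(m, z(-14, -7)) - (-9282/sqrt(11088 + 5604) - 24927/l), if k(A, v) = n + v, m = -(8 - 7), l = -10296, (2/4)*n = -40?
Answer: -330917/3432 + 119*sqrt(4173)/107 ≈ -24.578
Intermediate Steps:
n = -80 (n = 2*(-40) = -80)
m = -1 (m = -1*1 = -1)
k(A, v) = -80 + v
k(m, z(-14, -7)) - (-9282/sqrt(11088 + 5604) - 24927/l) = (-80 - 14) - (-9282/sqrt(11088 + 5604) - 24927/(-10296)) = -94 - (-9282*sqrt(4173)/8346 - 24927*(-1/10296)) = -94 - (-9282*sqrt(4173)/8346 + 8309/3432) = -94 - (-119*sqrt(4173)/107 + 8309/3432) = -94 - (8309/3432 - 119*sqrt(4173)/107) = -94 + (-8309/3432 + 119*sqrt(4173)/107) = -330917/3432 + 119*sqrt(4173)/107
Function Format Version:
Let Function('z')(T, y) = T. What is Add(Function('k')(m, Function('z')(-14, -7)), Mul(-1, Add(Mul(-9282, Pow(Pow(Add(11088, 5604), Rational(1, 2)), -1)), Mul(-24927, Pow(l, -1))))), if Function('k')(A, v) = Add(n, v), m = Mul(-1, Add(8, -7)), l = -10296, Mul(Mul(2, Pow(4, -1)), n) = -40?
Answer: Add(Rational(-330917, 3432), Mul(Rational(119, 107), Pow(4173, Rational(1, 2)))) ≈ -24.578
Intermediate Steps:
n = -80 (n = Mul(2, -40) = -80)
m = -1 (m = Mul(-1, 1) = -1)
Function('k')(A, v) = Add(-80, v)
Add(Function('k')(m, Function('z')(-14, -7)), Mul(-1, Add(Mul(-9282, Pow(Pow(Add(11088, 5604), Rational(1, 2)), -1)), Mul(-24927, Pow(l, -1))))) = Add(Add(-80, -14), Mul(-1, Add(Mul(-9282, Pow(Pow(Add(11088, 5604), Rational(1, 2)), -1)), Mul(-24927, Pow(-10296, -1))))) = Add(-94, Mul(-1, Add(Mul(-9282, Pow(Pow(16692, Rational(1, 2)), -1)), Mul(-24927, Rational(-1, 10296))))) = Add(-94, Mul(-1, Add(Mul(-9282, Pow(Mul(2, Pow(4173, Rational(1, 2))), -1)), Rational(8309, 3432)))) = Add(-94, Mul(-1, Add(Mul(-9282, Mul(Rational(1, 8346), Pow(4173, Rational(1, 2)))), Rational(8309, 3432)))) = Add(-94, Mul(-1, Add(Mul(Rational(-119, 107), Pow(4173, Rational(1, 2))), Rational(8309, 3432)))) = Add(-94, Mul(-1, Add(Rational(8309, 3432), Mul(Rational(-119, 107), Pow(4173, Rational(1, 2)))))) = Add(-94, Add(Rational(-8309, 3432), Mul(Rational(119, 107), Pow(4173, Rational(1, 2))))) = Add(Rational(-330917, 3432), Mul(Rational(119, 107), Pow(4173, Rational(1, 2))))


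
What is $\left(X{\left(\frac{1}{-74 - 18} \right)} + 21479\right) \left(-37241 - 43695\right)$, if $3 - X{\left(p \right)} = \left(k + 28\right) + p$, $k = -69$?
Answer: $- \frac{40065687378}{23} \approx -1.742 \cdot 10^{9}$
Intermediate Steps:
$X{\left(p \right)} = 44 - p$ ($X{\left(p \right)} = 3 - \left(\left(-69 + 28\right) + p\right) = 3 - \left(-41 + p\right) = 44 - p$)
$\left(X{\left(\frac{1}{-74 - 18} \right)} + 21479\right) \left(-37241 - 43695\right) = \left(\left(44 - \frac{1}{-74 - 18}\right) + 21479\right) \left(-37241 - 43695\right) = \left(\left(44 - \frac{1}{-92}\right) + 21479\right) \left(-80936\right) = \left(\left(44 - - \frac{1}{92}\right) + 21479\right) \left(-80936\right) = \left(\left(44 + \frac{1}{92}\right) + 21479\right) \left(-80936\right) = \left(\frac{4049}{92} + 21479\right) \left(-80936\right) = \frac{1980117}{92} \left(-80936\right) = - \frac{40065687378}{23}$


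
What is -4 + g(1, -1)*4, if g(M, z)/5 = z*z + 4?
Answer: 96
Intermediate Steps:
g(M, z) = 20 + 5*z² (g(M, z) = 5*(z*z + 4) = 5*(z² + 4) = 5*(4 + z²) = 20 + 5*z²)
-4 + g(1, -1)*4 = -4 + (20 + 5*(-1)²)*4 = -4 + (20 + 5*1)*4 = -4 + (20 + 5)*4 = -4 + 25*4 = -4 + 100 = 96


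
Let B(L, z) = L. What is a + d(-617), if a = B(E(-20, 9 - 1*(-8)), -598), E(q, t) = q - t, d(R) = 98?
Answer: 61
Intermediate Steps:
a = -37 (a = -20 - (9 - 1*(-8)) = -20 - (9 + 8) = -20 - 1*17 = -20 - 17 = -37)
a + d(-617) = -37 + 98 = 61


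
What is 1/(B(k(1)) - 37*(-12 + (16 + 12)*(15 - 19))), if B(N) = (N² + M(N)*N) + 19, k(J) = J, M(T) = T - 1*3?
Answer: 1/4606 ≈ 0.00021711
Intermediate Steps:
M(T) = -3 + T (M(T) = T - 3 = -3 + T)
B(N) = 19 + N² + N*(-3 + N) (B(N) = (N² + (-3 + N)*N) + 19 = (N² + N*(-3 + N)) + 19 = 19 + N² + N*(-3 + N))
1/(B(k(1)) - 37*(-12 + (16 + 12)*(15 - 19))) = 1/((19 + 1² + 1*(-3 + 1)) - 37*(-12 + (16 + 12)*(15 - 19))) = 1/((19 + 1 + 1*(-2)) - 37*(-12 + 28*(-4))) = 1/((19 + 1 - 2) - 37*(-12 - 112)) = 1/(18 - 37*(-124)) = 1/(18 + 4588) = 1/4606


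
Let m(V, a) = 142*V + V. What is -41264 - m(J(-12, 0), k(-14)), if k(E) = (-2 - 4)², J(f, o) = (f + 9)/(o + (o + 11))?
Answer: -41225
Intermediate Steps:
J(f, o) = (9 + f)/(11 + 2*o) (J(f, o) = (9 + f)/(o + (11 + o)) = (9 + f)/(11 + 2*o))
k(E) = 36 (k(E) = (-6)² = 36)
m(V, a) = 143*V
-41264 - m(J(-12, 0), k(-14)) = -41264 - 143*(9 - 12)/(11 + 2*0) = -41264 - 143*-3/(11 + 0) = -41264 - 143*-3/11 = -41264 - 143*(1/11)*(-3) = -41264 - 143*(-3)/11 = -41264 - 1*(-39) = -41264 + 39 = -41225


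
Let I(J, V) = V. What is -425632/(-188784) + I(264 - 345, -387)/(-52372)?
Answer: 1397766157/617937228 ≈ 2.2620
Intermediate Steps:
-425632/(-188784) + I(264 - 345, -387)/(-52372) = -425632/(-188784) - 387/(-52372) = -425632*(-1/188784) - 387*(-1/52372) = 26602/11799 + 387/52372 = 1397766157/617937228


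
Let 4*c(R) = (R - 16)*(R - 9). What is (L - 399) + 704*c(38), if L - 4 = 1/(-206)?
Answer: 23049957/206 ≈ 1.1189e+5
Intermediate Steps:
L = 823/206 (L = 4 + 1/(-206) = 4 - 1/206 = 823/206 ≈ 3.9951)
c(R) = (-16 + R)*(-9 + R)/4 (c(R) = ((R - 16)*(R - 9))/4 = ((-16 + R)*(-9 + R))/4 = (-16 + R)*(-9 + R)/4)
(L - 399) + 704*c(38) = (823/206 - 399) + 704*(36 - 25/4*38 + (1/4)*38**2) = -81371/206 + 704*(36 - 475/2 + (1/4)*1444) = -81371/206 + 704*(36 - 475/2 + 361) = -81371/206 + 704*(319/2) = -81371/206 + 112288 = 23049957/206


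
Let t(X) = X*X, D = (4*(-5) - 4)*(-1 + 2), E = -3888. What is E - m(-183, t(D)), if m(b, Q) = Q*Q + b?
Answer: -335481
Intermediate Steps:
D = -24 (D = (-20 - 4)*1 = -24*1 = -24)
t(X) = X²
m(b, Q) = b + Q² (m(b, Q) = Q² + b = b + Q²)
E - m(-183, t(D)) = -3888 - (-183 + ((-24)²)²) = -3888 - (-183 + 576²) = -3888 - (-183 + 331776) = -3888 - 1*331593 = -3888 - 331593 = -335481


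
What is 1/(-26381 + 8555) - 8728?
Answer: -155585329/17826 ≈ -8728.0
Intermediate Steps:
1/(-26381 + 8555) - 8728 = 1/(-17826) - 8728 = -1/17826 - 8728 = -155585329/17826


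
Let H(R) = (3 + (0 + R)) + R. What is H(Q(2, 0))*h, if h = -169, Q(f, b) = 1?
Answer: -845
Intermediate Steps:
H(R) = 3 + 2*R (H(R) = (3 + R) + R = 3 + 2*R)
H(Q(2, 0))*h = (3 + 2*1)*(-169) = (3 + 2)*(-169) = 5*(-169) = -845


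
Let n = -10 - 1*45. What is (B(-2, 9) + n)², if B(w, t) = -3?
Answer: 3364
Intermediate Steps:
n = -55 (n = -10 - 45 = -55)
(B(-2, 9) + n)² = (-3 - 55)² = (-58)² = 3364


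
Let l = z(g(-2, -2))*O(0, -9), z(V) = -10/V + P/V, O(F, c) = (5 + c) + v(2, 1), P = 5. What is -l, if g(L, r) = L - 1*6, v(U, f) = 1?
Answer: 15/8 ≈ 1.8750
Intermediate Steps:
g(L, r) = -6 + L (g(L, r) = L - 6 = -6 + L)
O(F, c) = 6 + c (O(F, c) = (5 + c) + 1 = 6 + c)
z(V) = -5/V (z(V) = -10/V + 5/V = -5/V)
l = -15/8 (l = (-5/(-6 - 2))*(6 - 9) = -5/(-8)*(-3) = -5*(-⅛)*(-3) = (5/8)*(-3) = -15/8 ≈ -1.8750)
-l = -1*(-15/8) = 15/8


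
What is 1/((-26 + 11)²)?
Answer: 1/225 ≈ 0.0044444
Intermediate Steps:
1/((-26 + 11)²) = 1/((-15)²) = 1/225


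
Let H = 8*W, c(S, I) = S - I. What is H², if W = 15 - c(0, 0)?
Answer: 14400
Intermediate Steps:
W = 15 (W = 15 - (0 - 1*0) = 15 - (0 + 0) = 15 - 1*0 = 15 + 0 = 15)
H = 120 (H = 8*15 = 120)
H² = 120² = 14400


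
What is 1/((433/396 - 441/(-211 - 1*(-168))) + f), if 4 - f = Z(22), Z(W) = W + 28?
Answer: -17028/590033 ≈ -0.028859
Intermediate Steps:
Z(W) = 28 + W
f = -46 (f = 4 - (28 + 22) = 4 - 1*50 = 4 - 50 = -46)
1/((433/396 - 441/(-211 - 1*(-168))) + f) = 1/((433/396 - 441/(-211 - 1*(-168))) - 46) = 1/((433*(1/396) - 441/(-211 + 168)) - 46) = 1/((433/396 - 441/(-43)) - 46) = 1/((433/396 - 441*(-1/43)) - 46) = 1/((433/396 + 441/43) - 46) = 1/(193255/17028 - 46) = 1/(-590033/17028) = -17028/590033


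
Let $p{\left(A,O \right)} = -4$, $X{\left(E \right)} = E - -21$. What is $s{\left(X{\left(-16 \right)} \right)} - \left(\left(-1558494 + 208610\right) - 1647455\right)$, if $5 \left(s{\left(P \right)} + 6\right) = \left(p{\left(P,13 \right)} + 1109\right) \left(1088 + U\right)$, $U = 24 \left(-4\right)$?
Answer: $3216565$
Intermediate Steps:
$X{\left(E \right)} = 21 + E$ ($X{\left(E \right)} = E + 21 = 21 + E$)
$U = -96$
$s{\left(P \right)} = 219226$ ($s{\left(P \right)} = -6 + \frac{\left(-4 + 1109\right) \left(1088 - 96\right)}{5} = -6 + \frac{1105 \cdot 992}{5} = -6 + \frac{1}{5} \cdot 1096160 = -6 + 219232 = 219226$)
$s{\left(X{\left(-16 \right)} \right)} - \left(\left(-1558494 + 208610\right) - 1647455\right) = 219226 - \left(\left(-1558494 + 208610\right) - 1647455\right) = 219226 - \left(-1349884 - 1647455\right) = 219226 - -2997339 = 219226 + 2997339 = 3216565$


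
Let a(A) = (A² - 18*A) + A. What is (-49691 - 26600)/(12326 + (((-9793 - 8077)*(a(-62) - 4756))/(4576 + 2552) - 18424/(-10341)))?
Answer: -52069065246/8170815485 ≈ -6.3726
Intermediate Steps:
a(A) = A² - 17*A
(-49691 - 26600)/(12326 + (((-9793 - 8077)*(a(-62) - 4756))/(4576 + 2552) - 18424/(-10341))) = (-49691 - 26600)/(12326 + (((-9793 - 8077)*(-62*(-17 - 62) - 4756))/(4576 + 2552) - 18424/(-10341))) = -76291/(12326 + (-17870*(-62*(-79) - 4756)/7128 - 18424*(-1/10341))) = -76291/(12326 + (-17870*(4898 - 4756)*(1/7128) + 18424/10341)) = -76291/(12326 + (-17870*142*(1/7128) + 18424/10341)) = -76291/(12326 + (-2537540*1/7128 + 18424/10341)) = -76291/(12326 + (-634385/1782 + 18424/10341)) = -76291/(12326 - 241753471/682506) = -76291/8170815485/682506 = -76291*682506/8170815485 = -52069065246/8170815485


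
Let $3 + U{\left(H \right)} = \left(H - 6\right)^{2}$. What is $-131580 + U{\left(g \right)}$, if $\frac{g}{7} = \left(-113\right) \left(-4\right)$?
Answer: $9841381$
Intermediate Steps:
$g = 3164$ ($g = 7 \left(\left(-113\right) \left(-4\right)\right) = 7 \cdot 452 = 3164$)
$U{\left(H \right)} = -3 + \left(-6 + H\right)^{2}$ ($U{\left(H \right)} = -3 + \left(H - 6\right)^{2} = -3 + \left(-6 + H\right)^{2}$)
$-131580 + U{\left(g \right)} = -131580 - \left(3 - \left(-6 + 3164\right)^{2}\right) = -131580 - \left(3 - 3158^{2}\right) = -131580 + \left(-3 + 9972964\right) = -131580 + 9972961 = 9841381$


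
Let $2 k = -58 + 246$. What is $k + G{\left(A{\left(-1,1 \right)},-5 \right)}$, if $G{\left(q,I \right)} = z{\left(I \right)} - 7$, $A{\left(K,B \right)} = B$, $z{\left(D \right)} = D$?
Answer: $82$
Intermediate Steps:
$k = 94$ ($k = \frac{-58 + 246}{2} = \frac{1}{2} \cdot 188 = 94$)
$G{\left(q,I \right)} = -7 + I$ ($G{\left(q,I \right)} = I - 7 = -7 + I$)
$k + G{\left(A{\left(-1,1 \right)},-5 \right)} = 94 - 12 = 82$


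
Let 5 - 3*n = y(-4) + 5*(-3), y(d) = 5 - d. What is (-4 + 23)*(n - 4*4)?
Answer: -703/3 ≈ -234.33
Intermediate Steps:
n = 11/3 (n = 5/3 - ((5 - 1*(-4)) + 5*(-3))/3 = 5/3 - ((5 + 4) - 15)/3 = 5/3 - (9 - 15)/3 = 5/3 - 1/3*(-6) = 5/3 + 2 = 11/3 ≈ 3.6667)
(-4 + 23)*(n - 4*4) = (-4 + 23)*(11/3 - 4*4) = 19*(11/3 - 16) = 19*(-37/3) = -703/3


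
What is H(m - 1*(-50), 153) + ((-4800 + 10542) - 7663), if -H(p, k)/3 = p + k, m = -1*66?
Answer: -2332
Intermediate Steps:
m = -66
H(p, k) = -3*k - 3*p (H(p, k) = -3*(p + k) = -3*(k + p) = -3*k - 3*p)
H(m - 1*(-50), 153) + ((-4800 + 10542) - 7663) = (-3*153 - 3*(-66 - 1*(-50))) + ((-4800 + 10542) - 7663) = (-459 - 3*(-66 + 50)) + (5742 - 7663) = (-459 - 3*(-16)) - 1921 = (-459 + 48) - 1921 = -411 - 1921 = -2332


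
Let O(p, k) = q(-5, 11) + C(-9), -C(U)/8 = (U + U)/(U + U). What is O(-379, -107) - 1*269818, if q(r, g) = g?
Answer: -269815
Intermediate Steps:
C(U) = -8 (C(U) = -8*(U + U)/(U + U) = -8*2*U/(2*U) = -8*2*U*1/(2*U) = -8*1 = -8)
O(p, k) = 3 (O(p, k) = 11 - 8 = 3)
O(-379, -107) - 1*269818 = 3 - 1*269818 = 3 - 269818 = -269815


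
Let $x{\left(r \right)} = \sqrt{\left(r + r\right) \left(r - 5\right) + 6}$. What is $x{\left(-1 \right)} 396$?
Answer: $1188 \sqrt{2} \approx 1680.1$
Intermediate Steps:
$x{\left(r \right)} = \sqrt{6 + 2 r \left(-5 + r\right)}$ ($x{\left(r \right)} = \sqrt{2 r \left(r - 5\right) + 6} = \sqrt{2 r \left(-5 + r\right) + 6} = \sqrt{6 + 2 r \left(-5 + r\right)}$)
$x{\left(-1 \right)} 396 = \sqrt{6 - -10 + 2 \left(-1\right)^{2}} \cdot 396 = \sqrt{6 + 10 + 2 \cdot 1} \cdot 396 = \sqrt{6 + 10 + 2} \cdot 396 = \sqrt{18} \cdot 396 = 3 \sqrt{2} \cdot 396 = 1188 \sqrt{2}$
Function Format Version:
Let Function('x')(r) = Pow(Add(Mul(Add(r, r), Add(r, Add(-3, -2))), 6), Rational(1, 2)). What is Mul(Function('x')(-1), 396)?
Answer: Mul(1188, Pow(2, Rational(1, 2))) ≈ 1680.1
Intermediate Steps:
Function('x')(r) = Pow(Add(6, Mul(2, r, Add(-5, r))), Rational(1, 2)) (Function('x')(r) = Pow(Add(Mul(Mul(2, r), Add(r, -5)), 6), Rational(1, 2)) = Pow(Add(Mul(Mul(2, r), Add(-5, r)), 6), Rational(1, 2)) = Pow(Add(Mul(2, r, Add(-5, r)), 6), Rational(1, 2)) = Pow(Add(6, Mul(2, r, Add(-5, r))), Rational(1, 2)))
Mul(Function('x')(-1), 396) = Mul(Pow(Add(6, Mul(-10, -1), Mul(2, Pow(-1, 2))), Rational(1, 2)), 396) = Mul(Pow(Add(6, 10, Mul(2, 1)), Rational(1, 2)), 396) = Mul(Pow(Add(6, 10, 2), Rational(1, 2)), 396) = Mul(Pow(18, Rational(1, 2)), 396) = Mul(Mul(3, Pow(2, Rational(1, 2))), 396) = Mul(1188, Pow(2, Rational(1, 2)))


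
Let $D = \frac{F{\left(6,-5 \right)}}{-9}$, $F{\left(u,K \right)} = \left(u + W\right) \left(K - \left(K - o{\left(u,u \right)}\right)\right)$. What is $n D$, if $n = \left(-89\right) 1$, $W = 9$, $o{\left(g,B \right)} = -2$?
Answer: $- \frac{890}{3} \approx -296.67$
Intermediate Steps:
$F{\left(u,K \right)} = -18 - 2 u$ ($F{\left(u,K \right)} = \left(u + 9\right) \left(K - \left(2 + K\right)\right) = \left(9 + u\right) \left(-2\right) = -18 - 2 u$)
$n = -89$
$D = \frac{10}{3}$ ($D = \frac{-18 - 12}{-9} = \left(-18 - 12\right) \left(- \frac{1}{9}\right) = \left(-30\right) \left(- \frac{1}{9}\right) = \frac{10}{3} \approx 3.3333$)
$n D = \left(-89\right) \frac{10}{3} = - \frac{890}{3}$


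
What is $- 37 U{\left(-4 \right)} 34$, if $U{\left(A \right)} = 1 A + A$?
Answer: $10064$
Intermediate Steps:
$U{\left(A \right)} = 2 A$ ($U{\left(A \right)} = A + A = 2 A$)
$- 37 U{\left(-4 \right)} 34 = - 37 \cdot 2 \left(-4\right) 34 = \left(-37\right) \left(-8\right) 34 = 296 \cdot 34 = 10064$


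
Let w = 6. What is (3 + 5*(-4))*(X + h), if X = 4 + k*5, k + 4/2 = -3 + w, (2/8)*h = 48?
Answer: -3417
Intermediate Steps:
h = 192 (h = 4*48 = 192)
k = 1 (k = -2 + (-3 + 6) = -2 + 3 = 1)
X = 9 (X = 4 + 1*5 = 4 + 5 = 9)
(3 + 5*(-4))*(X + h) = (3 + 5*(-4))*(9 + 192) = (3 - 20)*201 = -17*201 = -3417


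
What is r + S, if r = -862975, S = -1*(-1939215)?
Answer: 1076240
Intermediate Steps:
S = 1939215
r + S = -862975 + 1939215 = 1076240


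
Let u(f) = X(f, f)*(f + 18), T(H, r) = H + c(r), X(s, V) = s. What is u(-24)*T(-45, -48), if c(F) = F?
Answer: -13392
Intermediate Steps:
T(H, r) = H + r
u(f) = f*(18 + f) (u(f) = f*(f + 18) = f*(18 + f))
u(-24)*T(-45, -48) = (-24*(18 - 24))*(-45 - 48) = -24*(-6)*(-93) = 144*(-93) = -13392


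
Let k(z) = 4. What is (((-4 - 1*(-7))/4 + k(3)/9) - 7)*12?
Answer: -209/3 ≈ -69.667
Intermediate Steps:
(((-4 - 1*(-7))/4 + k(3)/9) - 7)*12 = (((-4 - 1*(-7))/4 + 4/9) - 7)*12 = (((-4 + 7)*(1/4) + 4*(1/9)) - 7)*12 = ((3*(1/4) + 4/9) - 7)*12 = ((3/4 + 4/9) - 7)*12 = (43/36 - 7)*12 = -209/36*12 = -209/3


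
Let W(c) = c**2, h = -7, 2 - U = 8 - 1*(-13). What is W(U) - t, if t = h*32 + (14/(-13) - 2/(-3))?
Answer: 22831/39 ≈ 585.41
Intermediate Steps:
U = -19 (U = 2 - (8 - 1*(-13)) = 2 - (8 + 13) = 2 - 1*21 = 2 - 21 = -19)
t = -8752/39 (t = -7*32 + (14/(-13) - 2/(-3)) = -224 + (14*(-1/13) - 2*(-1/3)) = -224 + (-14/13 + 2/3) = -224 - 16/39 = -8752/39 ≈ -224.41)
W(U) - t = (-19)**2 - 1*(-8752/39) = 361 + 8752/39 = 22831/39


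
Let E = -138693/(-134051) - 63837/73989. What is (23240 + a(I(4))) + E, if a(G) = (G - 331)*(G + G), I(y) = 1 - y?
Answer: 27819917264534/1102033271 ≈ 25244.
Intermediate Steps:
E = 189371410/1102033271 (E = -138693*(-1/134051) - 63837*1/73989 = 138693/134051 - 7093/8221 = 189371410/1102033271 ≈ 0.17184)
a(G) = 2*G*(-331 + G) (a(G) = (-331 + G)*(2*G) = 2*G*(-331 + G))
(23240 + a(I(4))) + E = (23240 + 2*(1 - 1*4)*(-331 + (1 - 1*4))) + 189371410/1102033271 = (23240 + 2*(1 - 4)*(-331 + (1 - 4))) + 189371410/1102033271 = (23240 + 2*(-3)*(-331 - 3)) + 189371410/1102033271 = (23240 + 2*(-3)*(-334)) + 189371410/1102033271 = (23240 + 2004) + 189371410/1102033271 = 25244 + 189371410/1102033271 = 27819917264534/1102033271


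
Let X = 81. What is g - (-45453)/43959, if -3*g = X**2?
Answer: -32030960/14653 ≈ -2186.0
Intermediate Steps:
g = -2187 (g = -1/3*81**2 = -1/3*6561 = -2187)
g - (-45453)/43959 = -2187 - (-45453)/43959 = -2187 - 1*(-15151/14653) = -2187 + 15151/14653 = -32030960/14653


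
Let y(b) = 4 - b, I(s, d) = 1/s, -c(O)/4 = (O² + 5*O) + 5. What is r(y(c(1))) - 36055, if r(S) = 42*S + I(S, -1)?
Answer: -1633871/48 ≈ -34039.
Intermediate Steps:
c(O) = -20 - 20*O - 4*O² (c(O) = -4*((O² + 5*O) + 5) = -4*(5 + O² + 5*O) = -20 - 20*O - 4*O²)
r(S) = 1/S + 42*S (r(S) = 42*S + 1/S = 1/S + 42*S)
r(y(c(1))) - 36055 = (1/(4 - (-20 - 20*1 - 4*1²)) + 42*(4 - (-20 - 20*1 - 4*1²))) - 36055 = (1/(4 - (-20 - 20 - 4*1)) + 42*(4 - (-20 - 20 - 4*1))) - 36055 = (1/(4 - (-20 - 20 - 4)) + 42*(4 - (-20 - 20 - 4))) - 36055 = (1/(4 - 1*(-44)) + 42*(4 - 1*(-44))) - 36055 = (1/(4 + 44) + 42*(4 + 44)) - 36055 = (1/48 + 42*48) - 36055 = (1/48 + 2016) - 36055 = 96769/48 - 36055 = -1633871/48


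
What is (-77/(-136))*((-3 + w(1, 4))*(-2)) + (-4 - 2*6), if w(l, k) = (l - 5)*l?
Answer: -549/68 ≈ -8.0735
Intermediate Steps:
w(l, k) = l*(-5 + l) (w(l, k) = (-5 + l)*l = l*(-5 + l))
(-77/(-136))*((-3 + w(1, 4))*(-2)) + (-4 - 2*6) = (-77/(-136))*((-3 + 1*(-5 + 1))*(-2)) + (-4 - 2*6) = (-77*(-1/136))*((-3 + 1*(-4))*(-2)) + (-4 - 12) = 77*((-3 - 4)*(-2))/136 - 16 = 77*(-7*(-2))/136 - 16 = (77/136)*14 - 16 = 539/68 - 16 = -549/68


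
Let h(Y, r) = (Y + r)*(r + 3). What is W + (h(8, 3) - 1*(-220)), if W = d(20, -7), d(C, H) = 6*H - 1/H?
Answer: 1709/7 ≈ 244.14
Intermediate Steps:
h(Y, r) = (3 + r)*(Y + r) (h(Y, r) = (Y + r)*(3 + r) = (3 + r)*(Y + r))
d(C, H) = -1/H + 6*H
W = -293/7 (W = -1/(-7) + 6*(-7) = -1*(-⅐) - 42 = ⅐ - 42 = -293/7 ≈ -41.857)
W + (h(8, 3) - 1*(-220)) = -293/7 + ((3² + 3*8 + 3*3 + 8*3) - 1*(-220)) = -293/7 + ((9 + 24 + 9 + 24) + 220) = -293/7 + (66 + 220) = -293/7 + 286 = 1709/7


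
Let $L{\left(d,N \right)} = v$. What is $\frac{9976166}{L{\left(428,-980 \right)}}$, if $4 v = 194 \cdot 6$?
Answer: $\frac{9976166}{291} \approx 34282.0$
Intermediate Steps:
$v = 291$ ($v = \frac{194 \cdot 6}{4} = \frac{1}{4} \cdot 1164 = 291$)
$L{\left(d,N \right)} = 291$
$\frac{9976166}{L{\left(428,-980 \right)}} = \frac{9976166}{291}$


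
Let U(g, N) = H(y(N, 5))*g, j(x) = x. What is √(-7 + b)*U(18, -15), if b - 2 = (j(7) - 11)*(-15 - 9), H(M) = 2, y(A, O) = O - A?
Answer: 36*√91 ≈ 343.42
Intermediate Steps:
b = 98 (b = 2 + (7 - 11)*(-15 - 9) = 2 - 4*(-24) = 2 + 96 = 98)
U(g, N) = 2*g
√(-7 + b)*U(18, -15) = √(-7 + 98)*(2*18) = √91*36 = 36*√91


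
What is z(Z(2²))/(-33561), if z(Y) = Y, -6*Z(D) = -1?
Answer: -1/201366 ≈ -4.9661e-6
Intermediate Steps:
Z(D) = ⅙ (Z(D) = -⅙*(-1) = ⅙)
z(Z(2²))/(-33561) = (⅙)/(-33561) = (⅙)*(-1/33561) = -1/201366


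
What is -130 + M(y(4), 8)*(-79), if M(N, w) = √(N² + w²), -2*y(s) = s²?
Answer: -130 - 632*√2 ≈ -1023.8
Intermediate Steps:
y(s) = -s²/2
-130 + M(y(4), 8)*(-79) = -130 + √((-½*4²)² + 8²)*(-79) = -130 + √((-½*16)² + 64)*(-79) = -130 + √((-8)² + 64)*(-79) = -130 + √(64 + 64)*(-79) = -130 + √128*(-79) = -130 + (8*√2)*(-79) = -130 - 632*√2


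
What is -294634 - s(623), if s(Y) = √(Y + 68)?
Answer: -294634 - √691 ≈ -2.9466e+5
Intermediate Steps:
s(Y) = √(68 + Y)
-294634 - s(623) = -294634 - √(68 + 623) = -294634 - √691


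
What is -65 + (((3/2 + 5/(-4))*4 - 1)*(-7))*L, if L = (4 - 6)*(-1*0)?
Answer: -65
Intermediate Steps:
L = 0 (L = -2*0 = 0)
-65 + (((3/2 + 5/(-4))*4 - 1)*(-7))*L = -65 + (((3/2 + 5/(-4))*4 - 1)*(-7))*0 = -65 + (((3*(½) + 5*(-¼))*4 - 1)*(-7))*0 = -65 + (((3/2 - 5/4)*4 - 1)*(-7))*0 = -65 + (((¼)*4 - 1)*(-7))*0 = -65 + ((1 - 1)*(-7))*0 = -65 + (0*(-7))*0 = -65 + 0*0 = -65 + 0 = -65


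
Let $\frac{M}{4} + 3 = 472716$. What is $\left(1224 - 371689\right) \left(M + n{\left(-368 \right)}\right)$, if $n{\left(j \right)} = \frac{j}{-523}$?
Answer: $- \frac{366358752603260}{523} \approx -7.0049 \cdot 10^{11}$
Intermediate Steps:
$M = 1890852$ ($M = -12 + 4 \cdot 472716 = -12 + 1890864 = 1890852$)
$n{\left(j \right)} = - \frac{j}{523}$ ($n{\left(j \right)} = j \left(- \frac{1}{523}\right) = - \frac{j}{523}$)
$\left(1224 - 371689\right) \left(M + n{\left(-368 \right)}\right) = \left(1224 - 371689\right) \left(1890852 - - \frac{368}{523}\right) = - 370465 \left(1890852 + \frac{368}{523}\right) = \left(-370465\right) \frac{988915964}{523} = - \frac{366358752603260}{523}$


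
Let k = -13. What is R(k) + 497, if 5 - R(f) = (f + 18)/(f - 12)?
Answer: 2511/5 ≈ 502.20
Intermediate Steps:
R(f) = 5 - (18 + f)/(-12 + f) (R(f) = 5 - (f + 18)/(f - 12) = 5 - (18 + f)/(-12 + f))
R(k) + 497 = 2*(-39 + 2*(-13))/(-12 - 13) + 497 = 2*(-39 - 26)/(-25) + 497 = 2*(-1/25)*(-65) + 497 = 26/5 + 497 = 2511/5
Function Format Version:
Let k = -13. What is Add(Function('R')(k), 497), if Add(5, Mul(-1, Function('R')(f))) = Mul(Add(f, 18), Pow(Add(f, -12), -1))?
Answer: Rational(2511, 5) ≈ 502.20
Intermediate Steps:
Function('R')(f) = Add(5, Mul(-1, Pow(Add(-12, f), -1), Add(18, f))) (Function('R')(f) = Add(5, Mul(-1, Mul(Add(f, 18), Pow(Add(f, -12), -1)))) = Add(5, Mul(-1, Mul(Add(18, f), Pow(Add(-12, f), -1)))) = Add(5, Mul(-1, Mul(Pow(Add(-12, f), -1), Add(18, f)))) = Add(5, Mul(-1, Pow(Add(-12, f), -1), Add(18, f))))
Add(Function('R')(k), 497) = Add(Mul(2, Pow(Add(-12, -13), -1), Add(-39, Mul(2, -13))), 497) = Add(Mul(2, Pow(-25, -1), Add(-39, -26)), 497) = Add(Mul(2, Rational(-1, 25), -65), 497) = Add(Rational(26, 5), 497) = Rational(2511, 5)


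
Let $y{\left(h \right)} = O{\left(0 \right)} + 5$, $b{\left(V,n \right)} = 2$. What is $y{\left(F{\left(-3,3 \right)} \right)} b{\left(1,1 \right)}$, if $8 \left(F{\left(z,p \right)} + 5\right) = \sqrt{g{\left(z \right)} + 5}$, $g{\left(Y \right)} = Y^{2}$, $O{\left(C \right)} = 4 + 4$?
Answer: $26$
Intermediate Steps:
$O{\left(C \right)} = 8$
$F{\left(z,p \right)} = -5 + \frac{\sqrt{5 + z^{2}}}{8}$ ($F{\left(z,p \right)} = -5 + \frac{\sqrt{z^{2} + 5}}{8} = -5 + \frac{\sqrt{5 + z^{2}}}{8}$)
$y{\left(h \right)} = 13$ ($y{\left(h \right)} = 8 + 5 = 13$)
$y{\left(F{\left(-3,3 \right)} \right)} b{\left(1,1 \right)} = 13 \cdot 2 = 26$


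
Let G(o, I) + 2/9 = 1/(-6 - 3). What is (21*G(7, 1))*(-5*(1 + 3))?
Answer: 140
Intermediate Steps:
G(o, I) = -1/3 (G(o, I) = -2/9 + 1/(-6 - 3) = -2/9 + 1/(-9) = -2/9 - 1/9 = -1/3)
(21*G(7, 1))*(-5*(1 + 3)) = (21*(-1/3))*(-5*(1 + 3)) = -(-35)*4 = -7*(-20) = 140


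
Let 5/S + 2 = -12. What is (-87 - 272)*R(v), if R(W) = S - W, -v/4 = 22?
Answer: -440493/14 ≈ -31464.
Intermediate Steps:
S = -5/14 (S = 5/(-2 - 12) = 5/(-14) = 5*(-1/14) = -5/14 ≈ -0.35714)
v = -88 (v = -4*22 = -88)
R(W) = -5/14 - W
(-87 - 272)*R(v) = (-87 - 272)*(-5/14 - 1*(-88)) = -359*(-5/14 + 88) = -359*1227/14 = -440493/14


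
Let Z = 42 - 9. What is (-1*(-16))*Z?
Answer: 528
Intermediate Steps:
Z = 33
(-1*(-16))*Z = -1*(-16)*33 = 16*33 = 528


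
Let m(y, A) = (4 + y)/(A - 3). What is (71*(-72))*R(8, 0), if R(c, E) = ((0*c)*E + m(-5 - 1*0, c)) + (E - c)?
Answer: 209592/5 ≈ 41918.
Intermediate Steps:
m(y, A) = (4 + y)/(-3 + A)
R(c, E) = E - c - 1/(-3 + c) (R(c, E) = ((0*c)*E + (4 + (-5 - 1*0))/(-3 + c)) + (E - c) = (0*E + (4 + (-5 + 0))/(-3 + c)) + (E - c) = (0 + (4 - 5)/(-3 + c)) + (E - c) = (0 - 1/(-3 + c)) + (E - c) = -1/(-3 + c) + (E - c) = E - c - 1/(-3 + c))
(71*(-72))*R(8, 0) = (71*(-72))*((-1 + (-3 + 8)*(0 - 1*8))/(-3 + 8)) = -5112*(-1 + 5*(0 - 8))/5 = -5112*(-1 + 5*(-8))/5 = -5112*(-1 - 40)/5 = -5112*(-41)/5 = -5112*(-41/5) = 209592/5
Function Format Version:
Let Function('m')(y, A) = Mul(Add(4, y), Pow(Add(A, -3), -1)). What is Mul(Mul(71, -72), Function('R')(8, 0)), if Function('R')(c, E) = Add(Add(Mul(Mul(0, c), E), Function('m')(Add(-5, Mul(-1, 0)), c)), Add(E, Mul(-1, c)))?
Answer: Rational(209592, 5) ≈ 41918.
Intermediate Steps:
Function('m')(y, A) = Mul(Pow(Add(-3, A), -1), Add(4, y)) (Function('m')(y, A) = Mul(Add(4, y), Pow(Add(-3, A), -1)) = Mul(Pow(Add(-3, A), -1), Add(4, y)))
Function('R')(c, E) = Add(E, Mul(-1, c), Mul(-1, Pow(Add(-3, c), -1))) (Function('R')(c, E) = Add(Add(Mul(Mul(0, c), E), Mul(Pow(Add(-3, c), -1), Add(4, Add(-5, Mul(-1, 0))))), Add(E, Mul(-1, c))) = Add(Add(Mul(0, E), Mul(Pow(Add(-3, c), -1), Add(4, Add(-5, 0)))), Add(E, Mul(-1, c))) = Add(Add(0, Mul(Pow(Add(-3, c), -1), Add(4, -5))), Add(E, Mul(-1, c))) = Add(Add(0, Mul(Pow(Add(-3, c), -1), -1)), Add(E, Mul(-1, c))) = Add(Add(0, Mul(-1, Pow(Add(-3, c), -1))), Add(E, Mul(-1, c))) = Add(Mul(-1, Pow(Add(-3, c), -1)), Add(E, Mul(-1, c))) = Add(E, Mul(-1, c), Mul(-1, Pow(Add(-3, c), -1))))
Mul(Mul(71, -72), Function('R')(8, 0)) = Mul(Mul(71, -72), Mul(Pow(Add(-3, 8), -1), Add(-1, Mul(Add(-3, 8), Add(0, Mul(-1, 8)))))) = Mul(-5112, Mul(Pow(5, -1), Add(-1, Mul(5, Add(0, -8))))) = Mul(-5112, Mul(Rational(1, 5), Add(-1, Mul(5, -8)))) = Mul(-5112, Mul(Rational(1, 5), Add(-1, -40))) = Mul(-5112, Mul(Rational(1, 5), -41)) = Mul(-5112, Rational(-41, 5)) = Rational(209592, 5)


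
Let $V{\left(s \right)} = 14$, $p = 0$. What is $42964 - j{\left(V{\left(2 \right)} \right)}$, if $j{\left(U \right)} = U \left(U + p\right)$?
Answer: $42768$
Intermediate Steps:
$j{\left(U \right)} = U^{2}$ ($j{\left(U \right)} = U \left(U + 0\right) = U U = U^{2}$)
$42964 - j{\left(V{\left(2 \right)} \right)} = 42964 - 14^{2} = 42964 - 196 = 42768$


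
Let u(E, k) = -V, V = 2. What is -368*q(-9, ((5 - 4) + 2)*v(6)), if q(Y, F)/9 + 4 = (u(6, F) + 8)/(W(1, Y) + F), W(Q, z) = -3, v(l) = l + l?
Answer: 139104/11 ≈ 12646.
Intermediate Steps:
v(l) = 2*l
u(E, k) = -2 (u(E, k) = -1*2 = -2)
q(Y, F) = -36 + 54/(-3 + F) (q(Y, F) = -36 + 9*((-2 + 8)/(-3 + F)) = -36 + 9*(6/(-3 + F)) = -36 + 54/(-3 + F))
-368*q(-9, ((5 - 4) + 2)*v(6)) = -6624*(9 - 2*((5 - 4) + 2)*2*6)/(-3 + ((5 - 4) + 2)*(2*6)) = -6624*(9 - 2*(1 + 2)*12)/(-3 + (1 + 2)*12) = -6624*(9 - 6*12)/(-3 + 3*12) = -6624*(9 - 2*36)/(-3 + 36) = -6624*(9 - 72)/33 = -6624*(-63)/33 = -368*(-378/11) = 139104/11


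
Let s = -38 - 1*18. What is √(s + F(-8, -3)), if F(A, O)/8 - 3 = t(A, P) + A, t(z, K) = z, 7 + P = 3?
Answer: 4*I*√10 ≈ 12.649*I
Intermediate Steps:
P = -4 (P = -7 + 3 = -4)
F(A, O) = 24 + 16*A (F(A, O) = 24 + 8*(A + A) = 24 + 8*(2*A) = 24 + 16*A)
s = -56 (s = -38 - 18 = -56)
√(s + F(-8, -3)) = √(-56 + (24 + 16*(-8))) = √(-56 + (24 - 128)) = √(-56 - 104) = √(-160) = 4*I*√10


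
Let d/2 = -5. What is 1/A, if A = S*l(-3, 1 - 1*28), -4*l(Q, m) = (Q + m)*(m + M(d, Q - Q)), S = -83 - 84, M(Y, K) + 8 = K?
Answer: 2/87675 ≈ 2.2812e-5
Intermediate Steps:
d = -10 (d = 2*(-5) = -10)
M(Y, K) = -8 + K
S = -167
l(Q, m) = -(-8 + m)*(Q + m)/4 (l(Q, m) = -(Q + m)*(m + (-8 + (Q - Q)))/4 = -(Q + m)*(m + (-8 + 0))/4 = -(Q + m)*(m - 8)/4 = -(Q + m)*(-8 + m)/4 = -(-8 + m)*(Q + m)/4)
A = 87675/2 (A = -167*(2*(-3) + 2*(1 - 1*28) - (1 - 1*28)²/4 - ¼*(-3)*(1 - 1*28)) = -167*(-6 + 2*(1 - 28) - (1 - 28)²/4 - ¼*(-3)*(1 - 28)) = -167*(-6 + 2*(-27) - ¼*(-27)² - ¼*(-3)*(-27)) = -167*(-6 - 54 - ¼*729 - 81/4) = -167*(-6 - 54 - 729/4 - 81/4) = -167*(-525/2) = 87675/2 ≈ 43838.)
1/A = 1/(87675/2) = 2/87675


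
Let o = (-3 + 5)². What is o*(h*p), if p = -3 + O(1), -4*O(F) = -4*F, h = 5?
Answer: -40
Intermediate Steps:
o = 4 (o = 2² = 4)
O(F) = F (O(F) = -(-1)*F = F)
p = -2 (p = -3 + 1 = -2)
o*(h*p) = 4*(5*(-2)) = 4*(-10) = -40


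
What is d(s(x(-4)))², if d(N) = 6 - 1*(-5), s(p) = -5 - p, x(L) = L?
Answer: 121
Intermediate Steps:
d(N) = 11 (d(N) = 6 + 5 = 11)
d(s(x(-4)))² = 11² = 121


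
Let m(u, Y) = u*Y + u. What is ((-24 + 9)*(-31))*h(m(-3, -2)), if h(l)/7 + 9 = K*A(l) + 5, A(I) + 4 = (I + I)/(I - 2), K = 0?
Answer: -13020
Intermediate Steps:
A(I) = -4 + 2*I/(-2 + I) (A(I) = -4 + (I + I)/(I - 2) = -4 + (2*I)/(-2 + I) = -4 + 2*I/(-2 + I))
m(u, Y) = u + Y*u (m(u, Y) = Y*u + u = u + Y*u)
h(l) = -28 (h(l) = -63 + 7*(0*(2*(4 - l)/(-2 + l)) + 5) = -63 + 7*(0 + 5) = -63 + 7*5 = -63 + 35 = -28)
((-24 + 9)*(-31))*h(m(-3, -2)) = ((-24 + 9)*(-31))*(-28) = -15*(-31)*(-28) = 465*(-28) = -13020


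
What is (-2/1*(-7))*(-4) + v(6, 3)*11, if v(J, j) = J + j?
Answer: 43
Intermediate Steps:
(-2/1*(-7))*(-4) + v(6, 3)*11 = (-2/1*(-7))*(-4) + (6 + 3)*11 = (-2*1*(-7))*(-4) + 9*11 = -2*(-7)*(-4) + 99 = 14*(-4) + 99 = -56 + 99 = 43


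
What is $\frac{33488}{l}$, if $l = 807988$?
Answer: $\frac{8372}{201997} \approx 0.041446$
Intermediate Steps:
$\frac{33488}{l} = \frac{33488}{807988} = 33488 \cdot \frac{1}{807988} = \frac{8372}{201997}$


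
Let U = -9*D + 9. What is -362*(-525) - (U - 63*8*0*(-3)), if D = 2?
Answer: 190059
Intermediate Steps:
U = -9 (U = -9*2 + 9 = -18 + 9 = -9)
-362*(-525) - (U - 63*8*0*(-3)) = -362*(-525) - (-9 - 63*8*0*(-3)) = 190050 - (-9 - 0*(-3)) = 190050 - (-9 - 63*0) = 190050 - (-9 + 0) = 190050 - 1*(-9) = 190050 + 9 = 190059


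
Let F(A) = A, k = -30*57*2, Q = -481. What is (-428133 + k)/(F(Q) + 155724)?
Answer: -431553/155243 ≈ -2.7799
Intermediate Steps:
k = -3420 (k = -1710*2 = -3420)
(-428133 + k)/(F(Q) + 155724) = (-428133 - 3420)/(-481 + 155724) = -431553/155243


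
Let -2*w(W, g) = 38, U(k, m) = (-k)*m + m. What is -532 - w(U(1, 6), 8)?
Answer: -513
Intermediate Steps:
U(k, m) = m - k*m (U(k, m) = -k*m + m = m - k*m)
w(W, g) = -19 (w(W, g) = -½*38 = -19)
-532 - w(U(1, 6), 8) = -532 - 1*(-19) = -532 + 19 = -513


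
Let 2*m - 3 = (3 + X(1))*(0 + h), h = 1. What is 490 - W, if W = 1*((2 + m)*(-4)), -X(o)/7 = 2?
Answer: 482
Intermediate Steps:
X(o) = -14 (X(o) = -7*2 = -14)
m = -4 (m = 3/2 + ((3 - 14)*(0 + 1))/2 = 3/2 + (-11*1)/2 = 3/2 + (1/2)*(-11) = 3/2 - 11/2 = -4)
W = 8 (W = 1*((2 - 4)*(-4)) = 1*(-2*(-4)) = 1*8 = 8)
490 - W = 490 - 1*8 = 490 - 8 = 482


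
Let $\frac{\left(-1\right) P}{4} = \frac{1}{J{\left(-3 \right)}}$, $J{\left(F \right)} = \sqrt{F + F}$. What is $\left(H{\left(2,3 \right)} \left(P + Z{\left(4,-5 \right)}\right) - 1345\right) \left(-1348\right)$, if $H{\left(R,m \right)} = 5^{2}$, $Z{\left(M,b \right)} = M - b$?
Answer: $1509760 - \frac{67400 i \sqrt{6}}{3} \approx 1.5098 \cdot 10^{6} - 55032.0 i$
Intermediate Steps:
$J{\left(F \right)} = \sqrt{2} \sqrt{F}$ ($J{\left(F \right)} = \sqrt{2 F} = \sqrt{2} \sqrt{F}$)
$H{\left(R,m \right)} = 25$
$P = \frac{2 i \sqrt{6}}{3}$ ($P = - \frac{4}{\sqrt{2} \sqrt{-3}} = - \frac{4}{\sqrt{2} i \sqrt{3}} = - \frac{4}{i \sqrt{6}} = - 4 \left(- \frac{i \sqrt{6}}{6}\right) = \frac{2 i \sqrt{6}}{3} \approx 1.633 i$)
$\left(H{\left(2,3 \right)} \left(P + Z{\left(4,-5 \right)}\right) - 1345\right) \left(-1348\right) = \left(25 \left(\frac{2 i \sqrt{6}}{3} + \left(4 - -5\right)\right) - 1345\right) \left(-1348\right) = \left(25 \left(\frac{2 i \sqrt{6}}{3} + \left(4 + 5\right)\right) - 1345\right) \left(-1348\right) = \left(25 \left(\frac{2 i \sqrt{6}}{3} + 9\right) - 1345\right) \left(-1348\right) = \left(25 \left(9 + \frac{2 i \sqrt{6}}{3}\right) - 1345\right) \left(-1348\right) = \left(\left(225 + \frac{50 i \sqrt{6}}{3}\right) - 1345\right) \left(-1348\right) = \left(-1120 + \frac{50 i \sqrt{6}}{3}\right) \left(-1348\right) = 1509760 - \frac{67400 i \sqrt{6}}{3}$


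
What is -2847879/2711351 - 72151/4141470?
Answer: -11990032128131/11228978825970 ≈ -1.0678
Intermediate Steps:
-2847879/2711351 - 72151/4141470 = -11990032128131/11228978825970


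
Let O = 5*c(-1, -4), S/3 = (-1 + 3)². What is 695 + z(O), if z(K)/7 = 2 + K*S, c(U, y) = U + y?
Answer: -1391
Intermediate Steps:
S = 12 (S = 3*(-1 + 3)² = 3*2² = 3*4 = 12)
O = -25 (O = 5*(-1 - 4) = 5*(-5) = -25)
z(K) = 14 + 84*K (z(K) = 7*(2 + K*12) = 7*(2 + 12*K) = 14 + 84*K)
695 + z(O) = 695 + (14 + 84*(-25)) = 695 + (14 - 2100) = 695 - 2086 = -1391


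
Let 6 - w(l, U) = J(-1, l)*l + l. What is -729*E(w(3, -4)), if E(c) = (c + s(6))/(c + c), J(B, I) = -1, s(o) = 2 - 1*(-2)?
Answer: -1215/2 ≈ -607.50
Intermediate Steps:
s(o) = 4 (s(o) = 2 + 2 = 4)
w(l, U) = 6 (w(l, U) = 6 - (-l + l) = 6 - 1*0 = 6 + 0 = 6)
E(c) = (4 + c)/(2*c) (E(c) = (c + 4)/(c + c) = (4 + c)/((2*c)) = (4 + c)*(1/(2*c)) = (4 + c)/(2*c))
-729*E(w(3, -4)) = -729*(4 + 6)/(2*6) = -729*10/(2*6) = -729*⅚ = -1215/2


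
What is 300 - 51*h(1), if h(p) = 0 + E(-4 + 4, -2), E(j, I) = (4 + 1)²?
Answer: -975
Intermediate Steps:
E(j, I) = 25 (E(j, I) = 5² = 25)
h(p) = 25 (h(p) = 0 + 25 = 25)
300 - 51*h(1) = 300 - 51*25 = 300 - 1*1275 = 300 - 1275 = -975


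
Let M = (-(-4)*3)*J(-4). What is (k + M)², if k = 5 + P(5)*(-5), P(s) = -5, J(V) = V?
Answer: 324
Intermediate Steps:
k = 30 (k = 5 - 5*(-5) = 5 + 25 = 30)
M = -48 (M = -(-4)*3*(-4) = -4*(-3)*(-4) = 12*(-4) = -48)
(k + M)² = (30 - 48)² = (-18)² = 324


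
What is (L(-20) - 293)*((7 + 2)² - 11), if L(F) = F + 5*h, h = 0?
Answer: -21910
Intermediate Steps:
L(F) = F (L(F) = F + 5*0 = F + 0 = F)
(L(-20) - 293)*((7 + 2)² - 11) = (-20 - 293)*((7 + 2)² - 11) = -313*(9² - 11) = -313*(81 - 11) = -313*70 = -21910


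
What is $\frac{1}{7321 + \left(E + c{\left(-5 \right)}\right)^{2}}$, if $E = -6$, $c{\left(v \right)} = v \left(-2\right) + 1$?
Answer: $\frac{1}{7346} \approx 0.00013613$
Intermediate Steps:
$c{\left(v \right)} = 1 - 2 v$ ($c{\left(v \right)} = - 2 v + 1 = 1 - 2 v$)
$\frac{1}{7321 + \left(E + c{\left(-5 \right)}\right)^{2}} = \frac{1}{7321 + \left(-6 + \left(1 - -10\right)\right)^{2}} = \frac{1}{7321 + \left(-6 + \left(1 + 10\right)\right)^{2}} = \frac{1}{7321 + \left(-6 + 11\right)^{2}} = \frac{1}{7321 + 5^{2}} = \frac{1}{7321 + 25} = \frac{1}{7346}$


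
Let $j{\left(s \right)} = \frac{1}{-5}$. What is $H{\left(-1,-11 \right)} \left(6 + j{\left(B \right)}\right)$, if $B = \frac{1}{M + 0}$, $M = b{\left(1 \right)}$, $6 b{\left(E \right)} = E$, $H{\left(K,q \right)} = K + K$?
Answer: $- \frac{58}{5} \approx -11.6$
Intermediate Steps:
$H{\left(K,q \right)} = 2 K$
$b{\left(E \right)} = \frac{E}{6}$
$M = \frac{1}{6}$ ($M = \frac{1}{6} \cdot 1 = \frac{1}{6} \approx 0.16667$)
$B = 6$ ($B = \frac{1}{\frac{1}{6} + 0} = \frac{1}{\frac{1}{6}} = 6$)
$j{\left(s \right)} = - \frac{1}{5}$
$H{\left(-1,-11 \right)} \left(6 + j{\left(B \right)}\right) = 2 \left(-1\right) \left(6 - \frac{1}{5}\right) = \left(-2\right) \frac{29}{5} = - \frac{58}{5}$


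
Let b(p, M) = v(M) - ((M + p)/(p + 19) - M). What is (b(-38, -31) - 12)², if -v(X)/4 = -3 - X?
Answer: 9084196/361 ≈ 25164.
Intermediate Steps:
v(X) = 12 + 4*X (v(X) = -4*(-3 - X) = 12 + 4*X)
b(p, M) = 12 + 5*M - (M + p)/(19 + p) (b(p, M) = (12 + 4*M) - ((M + p)/(p + 19) - M) = (12 + 4*M) - ((M + p)/(19 + p) - M) = (12 + 4*M) - (-M + (M + p)/(19 + p)) = (12 + 4*M) + (M - (M + p)/(19 + p)) = 12 + 5*M - (M + p)/(19 + p))
(b(-38, -31) - 12)² = ((228 + 11*(-38) + 94*(-31) + 5*(-31)*(-38))/(19 - 38) - 12)² = ((228 - 418 - 2914 + 5890)/(-19) - 12)² = (-1/19*2786 - 12)² = (-2786/19 - 12)² = (-3014/19)² = 9084196/361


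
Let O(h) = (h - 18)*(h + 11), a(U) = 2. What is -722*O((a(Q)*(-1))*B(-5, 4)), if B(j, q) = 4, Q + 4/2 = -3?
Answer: 56316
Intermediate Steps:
Q = -5 (Q = -2 - 3 = -5)
O(h) = (-18 + h)*(11 + h)
-722*O((a(Q)*(-1))*B(-5, 4)) = -722*(-198 + ((2*(-1))*4)² - 7*2*(-1)*4) = -722*(-198 + (-2*4)² - (-14)*4) = -722*(-198 + (-8)² - 7*(-8)) = -722*(-198 + 64 + 56) = -722*(-78) = 56316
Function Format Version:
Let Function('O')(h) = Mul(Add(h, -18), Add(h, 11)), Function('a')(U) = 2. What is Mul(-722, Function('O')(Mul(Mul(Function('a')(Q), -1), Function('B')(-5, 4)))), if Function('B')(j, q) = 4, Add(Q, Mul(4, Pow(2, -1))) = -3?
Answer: 56316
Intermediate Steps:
Q = -5 (Q = Add(-2, -3) = -5)
Function('O')(h) = Mul(Add(-18, h), Add(11, h))
Mul(-722, Function('O')(Mul(Mul(Function('a')(Q), -1), Function('B')(-5, 4)))) = Mul(-722, Add(-198, Pow(Mul(Mul(2, -1), 4), 2), Mul(-7, Mul(Mul(2, -1), 4)))) = Mul(-722, Add(-198, Pow(Mul(-2, 4), 2), Mul(-7, Mul(-2, 4)))) = Mul(-722, Add(-198, Pow(-8, 2), Mul(-7, -8))) = Mul(-722, Add(-198, 64, 56)) = Mul(-722, -78) = 56316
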